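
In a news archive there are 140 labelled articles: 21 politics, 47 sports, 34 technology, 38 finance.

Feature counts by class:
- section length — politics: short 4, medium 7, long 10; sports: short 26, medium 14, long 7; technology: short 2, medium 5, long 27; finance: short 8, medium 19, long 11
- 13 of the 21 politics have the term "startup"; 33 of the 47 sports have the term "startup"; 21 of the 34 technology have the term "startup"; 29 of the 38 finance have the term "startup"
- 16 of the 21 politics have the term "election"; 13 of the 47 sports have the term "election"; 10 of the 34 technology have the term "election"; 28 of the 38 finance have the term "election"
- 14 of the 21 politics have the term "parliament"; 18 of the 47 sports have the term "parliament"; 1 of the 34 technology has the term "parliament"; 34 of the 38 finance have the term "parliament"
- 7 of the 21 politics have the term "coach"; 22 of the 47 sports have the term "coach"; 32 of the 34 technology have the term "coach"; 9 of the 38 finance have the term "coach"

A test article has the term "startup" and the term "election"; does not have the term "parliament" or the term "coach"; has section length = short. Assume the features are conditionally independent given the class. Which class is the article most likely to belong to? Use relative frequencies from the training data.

sports

politics: (21/140) × (4/21) × (13/21) × (16/21) × (7/21) × (14/21) ≈ 0.00299464
sports: (47/140) × (26/47) × (33/47) × (13/47) × (29/47) × (25/47) ≈ 0.0118372
technology: (34/140) × (2/34) × (21/34) × (10/34) × (33/34) × (2/34) ≈ 0.000148166
finance: (38/140) × (8/38) × (29/38) × (28/38) × (4/38) × (29/38) ≈ 0.00258132
Highest score → sports.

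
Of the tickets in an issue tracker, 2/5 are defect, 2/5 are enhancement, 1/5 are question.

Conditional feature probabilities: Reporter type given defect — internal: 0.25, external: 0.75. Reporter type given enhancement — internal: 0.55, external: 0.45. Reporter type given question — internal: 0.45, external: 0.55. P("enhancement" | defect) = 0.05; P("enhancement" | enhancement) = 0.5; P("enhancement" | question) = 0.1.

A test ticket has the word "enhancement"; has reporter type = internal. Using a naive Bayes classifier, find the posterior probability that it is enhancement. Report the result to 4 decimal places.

0.8871

defect: 0.4 × 0.25 × 0.05 = 0.005
enhancement: 0.4 × 0.55 × 0.5 = 0.11
question: 0.2 × 0.45 × 0.1 = 0.009
P(enhancement | x) = 0.11 / 0.124 ≈ 0.8871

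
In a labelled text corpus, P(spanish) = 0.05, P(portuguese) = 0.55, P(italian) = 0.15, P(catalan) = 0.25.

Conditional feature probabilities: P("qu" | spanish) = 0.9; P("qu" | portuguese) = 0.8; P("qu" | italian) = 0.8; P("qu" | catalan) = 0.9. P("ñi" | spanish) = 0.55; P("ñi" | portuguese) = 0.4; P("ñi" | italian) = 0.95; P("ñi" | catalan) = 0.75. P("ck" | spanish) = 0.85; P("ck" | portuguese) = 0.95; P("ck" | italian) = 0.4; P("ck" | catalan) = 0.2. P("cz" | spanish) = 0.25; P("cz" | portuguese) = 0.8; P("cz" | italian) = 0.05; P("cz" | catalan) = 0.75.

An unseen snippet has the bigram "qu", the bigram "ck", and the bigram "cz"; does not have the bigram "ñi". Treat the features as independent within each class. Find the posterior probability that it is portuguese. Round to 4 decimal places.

spanish: 0.05 × 0.9 × (1−0.55) × 0.85 × 0.25 = 0.004303125
portuguese: 0.55 × 0.8 × (1−0.4) × 0.95 × 0.8 = 0.20064
italian: 0.15 × 0.8 × (1−0.95) × 0.4 × 0.05 = 0.00012
catalan: 0.25 × 0.9 × (1−0.75) × 0.2 × 0.75 = 0.0084375
P(portuguese | x) = 0.20064 / 0.213500625 ≈ 0.9398

0.9398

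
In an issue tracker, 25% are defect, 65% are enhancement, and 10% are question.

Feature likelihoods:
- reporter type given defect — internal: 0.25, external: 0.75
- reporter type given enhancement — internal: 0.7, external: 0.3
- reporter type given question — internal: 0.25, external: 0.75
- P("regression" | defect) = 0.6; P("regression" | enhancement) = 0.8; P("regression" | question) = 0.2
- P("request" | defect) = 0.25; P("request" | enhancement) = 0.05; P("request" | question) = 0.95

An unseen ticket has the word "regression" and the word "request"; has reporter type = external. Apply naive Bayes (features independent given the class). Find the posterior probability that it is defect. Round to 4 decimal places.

0.5605

defect: 0.25 × 0.75 × 0.6 × 0.25 = 0.028125
enhancement: 0.65 × 0.3 × 0.8 × 0.05 = 0.0078
question: 0.1 × 0.75 × 0.2 × 0.95 = 0.01425
P(defect | x) = 0.028125 / 0.050175 ≈ 0.5605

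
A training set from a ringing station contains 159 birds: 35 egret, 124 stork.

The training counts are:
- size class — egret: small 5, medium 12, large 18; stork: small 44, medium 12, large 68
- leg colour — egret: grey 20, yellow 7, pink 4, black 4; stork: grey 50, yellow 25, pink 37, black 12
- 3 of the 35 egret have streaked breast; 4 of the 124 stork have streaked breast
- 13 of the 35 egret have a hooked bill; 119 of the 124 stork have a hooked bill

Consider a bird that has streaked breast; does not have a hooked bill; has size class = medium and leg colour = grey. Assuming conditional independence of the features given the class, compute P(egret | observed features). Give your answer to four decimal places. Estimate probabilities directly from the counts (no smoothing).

0.9832

egret: (35/159) × (12/35) × (20/35) × (3/35) × (22/35) ≈ 0.00232356
stork: (124/159) × (12/124) × (50/124) × (4/124) × (5/124) ≈ 0.0000395839
P(egret | x) = 0.00232356 / 0.0023631439 ≈ 0.9832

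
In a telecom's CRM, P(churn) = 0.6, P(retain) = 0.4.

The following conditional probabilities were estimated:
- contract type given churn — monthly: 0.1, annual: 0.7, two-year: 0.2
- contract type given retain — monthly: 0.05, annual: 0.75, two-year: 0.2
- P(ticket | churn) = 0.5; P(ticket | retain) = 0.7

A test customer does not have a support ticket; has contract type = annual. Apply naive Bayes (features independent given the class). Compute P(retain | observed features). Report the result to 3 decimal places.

churn: 0.6 × 0.7 × (1−0.5) = 0.21
retain: 0.4 × 0.75 × (1−0.7) = 0.09
P(retain | x) = 0.09 / 0.3 ≈ 0.300

0.300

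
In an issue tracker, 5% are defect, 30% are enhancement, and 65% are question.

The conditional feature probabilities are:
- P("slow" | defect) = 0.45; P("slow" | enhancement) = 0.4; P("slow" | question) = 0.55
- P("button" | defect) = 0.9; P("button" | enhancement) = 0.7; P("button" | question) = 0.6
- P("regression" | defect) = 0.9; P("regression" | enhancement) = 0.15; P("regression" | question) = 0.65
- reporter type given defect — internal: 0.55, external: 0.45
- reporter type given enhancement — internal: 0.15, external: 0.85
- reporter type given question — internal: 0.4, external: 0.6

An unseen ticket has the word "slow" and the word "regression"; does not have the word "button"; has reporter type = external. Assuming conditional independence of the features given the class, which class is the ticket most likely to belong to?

defect: 0.05 × 0.45 × (1−0.9) × 0.9 × 0.45 = 0.00091125
enhancement: 0.3 × 0.4 × (1−0.7) × 0.15 × 0.85 = 0.00459
question: 0.65 × 0.55 × (1−0.6) × 0.65 × 0.6 = 0.05577
Highest score → question.

question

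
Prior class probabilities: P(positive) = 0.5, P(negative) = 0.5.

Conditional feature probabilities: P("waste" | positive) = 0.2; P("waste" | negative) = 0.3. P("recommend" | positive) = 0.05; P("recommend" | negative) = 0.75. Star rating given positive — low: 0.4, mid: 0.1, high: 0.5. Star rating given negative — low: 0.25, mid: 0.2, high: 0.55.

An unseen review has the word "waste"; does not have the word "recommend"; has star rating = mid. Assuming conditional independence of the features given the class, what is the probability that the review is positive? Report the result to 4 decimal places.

positive: 0.5 × 0.2 × (1−0.05) × 0.1 = 0.0095
negative: 0.5 × 0.3 × (1−0.75) × 0.2 = 0.0075
P(positive | x) = 0.0095 / 0.017 ≈ 0.5588

0.5588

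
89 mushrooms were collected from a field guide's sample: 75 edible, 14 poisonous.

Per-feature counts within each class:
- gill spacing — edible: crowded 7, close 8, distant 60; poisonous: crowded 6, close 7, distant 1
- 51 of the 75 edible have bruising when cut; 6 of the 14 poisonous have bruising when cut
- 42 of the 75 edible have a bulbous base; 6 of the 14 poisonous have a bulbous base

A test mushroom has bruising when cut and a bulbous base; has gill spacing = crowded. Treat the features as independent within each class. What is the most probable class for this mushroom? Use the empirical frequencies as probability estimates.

edible: (75/89) × (7/75) × (51/75) × (42/75) ≈ 0.0299506
poisonous: (14/89) × (6/14) × (6/14) × (6/14) ≈ 0.0123825
Highest score → edible.

edible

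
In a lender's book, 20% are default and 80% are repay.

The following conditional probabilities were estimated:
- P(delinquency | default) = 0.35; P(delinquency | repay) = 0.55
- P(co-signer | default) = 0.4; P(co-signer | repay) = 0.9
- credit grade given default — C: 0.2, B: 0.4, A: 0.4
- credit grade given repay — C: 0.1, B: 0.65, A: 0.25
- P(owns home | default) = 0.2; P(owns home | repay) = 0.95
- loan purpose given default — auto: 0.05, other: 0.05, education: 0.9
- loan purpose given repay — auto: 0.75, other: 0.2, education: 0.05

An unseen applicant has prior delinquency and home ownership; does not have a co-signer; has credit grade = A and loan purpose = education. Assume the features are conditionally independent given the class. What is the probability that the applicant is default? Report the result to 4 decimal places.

default: 0.2 × 0.35 × (1−0.4) × 0.4 × 0.2 × 0.9 = 0.003024
repay: 0.8 × 0.55 × (1−0.9) × 0.25 × 0.95 × 0.05 = 0.0005225
P(default | x) = 0.003024 / 0.0035465 ≈ 0.8527

0.8527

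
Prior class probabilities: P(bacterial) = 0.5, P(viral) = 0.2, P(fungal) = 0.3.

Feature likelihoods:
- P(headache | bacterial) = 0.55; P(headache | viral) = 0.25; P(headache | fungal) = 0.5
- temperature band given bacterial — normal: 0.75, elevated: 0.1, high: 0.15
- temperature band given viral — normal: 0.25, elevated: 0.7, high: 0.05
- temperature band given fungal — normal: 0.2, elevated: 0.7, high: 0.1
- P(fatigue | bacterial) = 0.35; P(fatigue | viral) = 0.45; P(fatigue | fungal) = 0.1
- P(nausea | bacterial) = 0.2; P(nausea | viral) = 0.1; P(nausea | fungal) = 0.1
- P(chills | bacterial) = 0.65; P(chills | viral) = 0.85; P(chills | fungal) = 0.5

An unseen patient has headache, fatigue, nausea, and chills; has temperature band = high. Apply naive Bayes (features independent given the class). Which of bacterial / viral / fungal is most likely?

bacterial: 0.5 × 0.55 × 0.15 × 0.35 × 0.2 × 0.65 = 0.001876875
viral: 0.2 × 0.25 × 0.05 × 0.45 × 0.1 × 0.85 = 0.000095625
fungal: 0.3 × 0.5 × 0.1 × 0.1 × 0.1 × 0.5 = 0.000075
Highest score → bacterial.

bacterial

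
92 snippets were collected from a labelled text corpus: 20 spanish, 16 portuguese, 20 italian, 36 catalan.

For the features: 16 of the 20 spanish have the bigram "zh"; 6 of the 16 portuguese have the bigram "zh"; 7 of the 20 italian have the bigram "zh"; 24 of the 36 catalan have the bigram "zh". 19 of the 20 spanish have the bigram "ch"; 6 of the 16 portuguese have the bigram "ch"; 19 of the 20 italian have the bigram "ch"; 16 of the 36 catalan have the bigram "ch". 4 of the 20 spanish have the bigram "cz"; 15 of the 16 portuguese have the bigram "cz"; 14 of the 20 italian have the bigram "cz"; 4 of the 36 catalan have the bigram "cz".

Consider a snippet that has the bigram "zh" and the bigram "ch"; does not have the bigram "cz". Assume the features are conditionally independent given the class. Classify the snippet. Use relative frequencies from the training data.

spanish: (20/92) × (16/20) × (19/20) × (16/20) ≈ 0.132174
portuguese: (16/92) × (6/16) × (6/16) × (1/16) ≈ 0.00152853
italian: (20/92) × (7/20) × (19/20) × (6/20) ≈ 0.0216848
catalan: (36/92) × (24/36) × (16/36) × (32/36) ≈ 0.10306
Highest score → spanish.

spanish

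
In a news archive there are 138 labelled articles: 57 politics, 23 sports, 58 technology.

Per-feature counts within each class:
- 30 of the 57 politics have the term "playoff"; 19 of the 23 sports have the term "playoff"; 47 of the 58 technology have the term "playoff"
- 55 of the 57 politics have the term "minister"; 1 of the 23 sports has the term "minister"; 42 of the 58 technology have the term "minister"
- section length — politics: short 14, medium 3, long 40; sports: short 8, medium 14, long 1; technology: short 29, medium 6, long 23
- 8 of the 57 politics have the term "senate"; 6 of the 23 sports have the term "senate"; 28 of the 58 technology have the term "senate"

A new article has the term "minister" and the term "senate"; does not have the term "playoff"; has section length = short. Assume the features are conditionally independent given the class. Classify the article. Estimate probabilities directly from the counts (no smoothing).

politics: (57/138) × (27/57) × (55/57) × (14/57) × (8/57) ≈ 0.0065079
sports: (23/138) × (4/23) × (1/23) × (8/23) × (6/23) ≈ 0.000114351
technology: (58/138) × (11/58) × (42/58) × (29/58) × (28/58) ≈ 0.0139327
Highest score → technology.

technology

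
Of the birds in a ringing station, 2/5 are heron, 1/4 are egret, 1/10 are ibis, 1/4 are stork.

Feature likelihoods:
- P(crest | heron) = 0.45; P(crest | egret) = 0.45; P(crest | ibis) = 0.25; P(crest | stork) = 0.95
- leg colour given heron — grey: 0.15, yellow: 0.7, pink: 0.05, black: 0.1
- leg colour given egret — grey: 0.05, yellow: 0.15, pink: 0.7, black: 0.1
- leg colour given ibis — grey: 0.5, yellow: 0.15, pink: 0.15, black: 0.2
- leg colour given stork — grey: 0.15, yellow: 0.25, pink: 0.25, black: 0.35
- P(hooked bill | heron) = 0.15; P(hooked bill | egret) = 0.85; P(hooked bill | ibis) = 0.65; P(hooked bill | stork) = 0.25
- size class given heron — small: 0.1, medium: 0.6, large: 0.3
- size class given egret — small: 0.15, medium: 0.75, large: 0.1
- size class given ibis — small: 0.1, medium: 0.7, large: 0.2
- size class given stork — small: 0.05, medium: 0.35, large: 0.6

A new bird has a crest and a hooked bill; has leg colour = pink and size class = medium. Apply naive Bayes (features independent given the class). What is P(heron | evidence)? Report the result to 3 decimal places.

heron: 0.4 × 0.45 × 0.05 × 0.15 × 0.6 = 0.00081
egret: 0.25 × 0.45 × 0.7 × 0.85 × 0.75 = 0.050203125
ibis: 0.1 × 0.25 × 0.15 × 0.65 × 0.7 = 0.00170625
stork: 0.25 × 0.95 × 0.25 × 0.25 × 0.35 = 0.0051953125
P(heron | x) = 0.00081 / 0.0579146875 ≈ 0.014

0.014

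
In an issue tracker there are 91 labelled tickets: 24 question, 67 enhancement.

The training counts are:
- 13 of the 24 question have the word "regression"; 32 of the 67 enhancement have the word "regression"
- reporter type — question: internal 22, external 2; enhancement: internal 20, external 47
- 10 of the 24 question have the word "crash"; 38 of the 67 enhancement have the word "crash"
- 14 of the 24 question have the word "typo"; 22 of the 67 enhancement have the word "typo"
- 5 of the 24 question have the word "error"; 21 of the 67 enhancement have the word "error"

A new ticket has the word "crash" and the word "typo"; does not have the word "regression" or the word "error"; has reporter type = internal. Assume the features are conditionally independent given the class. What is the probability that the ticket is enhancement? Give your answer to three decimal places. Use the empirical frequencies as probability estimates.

0.408

question: (24/91) × (11/24) × (22/24) × (10/24) × (14/24) × (19/24) ≈ 0.0213212
enhancement: (67/91) × (35/67) × (20/67) × (38/67) × (22/67) × (46/67) ≈ 0.0146798
P(enhancement | x) = 0.0146798 / 0.036001 ≈ 0.408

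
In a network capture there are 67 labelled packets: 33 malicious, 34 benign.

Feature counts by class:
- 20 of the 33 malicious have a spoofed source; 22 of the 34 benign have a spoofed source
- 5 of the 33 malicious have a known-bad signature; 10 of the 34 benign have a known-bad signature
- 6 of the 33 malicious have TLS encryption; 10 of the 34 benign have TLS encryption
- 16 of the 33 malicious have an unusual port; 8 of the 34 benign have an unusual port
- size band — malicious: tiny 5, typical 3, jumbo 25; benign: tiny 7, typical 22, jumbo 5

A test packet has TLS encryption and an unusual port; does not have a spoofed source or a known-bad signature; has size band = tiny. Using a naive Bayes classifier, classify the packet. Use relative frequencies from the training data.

malicious: (33/67) × (13/33) × (28/33) × (6/33) × (16/33) × (5/33) ≈ 0.00219893
benign: (34/67) × (12/34) × (24/34) × (10/34) × (8/34) × (7/34) ≈ 0.00180132
Highest score → malicious.

malicious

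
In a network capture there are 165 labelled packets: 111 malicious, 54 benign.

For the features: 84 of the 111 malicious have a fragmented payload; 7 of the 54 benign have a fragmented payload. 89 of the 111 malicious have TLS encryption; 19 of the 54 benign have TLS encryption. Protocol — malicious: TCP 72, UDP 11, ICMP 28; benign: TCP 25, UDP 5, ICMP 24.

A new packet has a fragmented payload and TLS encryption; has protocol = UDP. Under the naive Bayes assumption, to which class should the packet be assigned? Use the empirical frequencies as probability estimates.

malicious

malicious: (111/165) × (84/111) × (89/111) × (11/111) ≈ 0.0404513
benign: (54/165) × (7/54) × (19/54) × (5/54) ≈ 0.00138213
Highest score → malicious.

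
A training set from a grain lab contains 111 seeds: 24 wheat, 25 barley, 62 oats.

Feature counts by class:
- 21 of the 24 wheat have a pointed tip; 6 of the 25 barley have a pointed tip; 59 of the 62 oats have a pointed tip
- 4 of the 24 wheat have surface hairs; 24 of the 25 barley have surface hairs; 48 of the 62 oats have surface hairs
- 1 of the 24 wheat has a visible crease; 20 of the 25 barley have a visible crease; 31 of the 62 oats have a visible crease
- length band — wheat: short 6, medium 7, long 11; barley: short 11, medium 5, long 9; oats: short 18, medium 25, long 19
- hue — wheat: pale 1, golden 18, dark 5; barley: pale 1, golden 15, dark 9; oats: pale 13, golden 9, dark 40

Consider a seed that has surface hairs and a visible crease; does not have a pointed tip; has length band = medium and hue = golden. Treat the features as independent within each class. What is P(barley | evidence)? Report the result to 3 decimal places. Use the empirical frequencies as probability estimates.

wheat: (24/111) × (3/24) × (4/24) × (1/24) × (7/24) × (18/24) ≈ 0.0000410567
barley: (25/111) × (19/25) × (24/25) × (20/25) × (5/25) × (15/25) ≈ 0.0157751
oats: (62/111) × (3/62) × (48/62) × (31/62) × (25/62) × (9/62) ≈ 0.000612374
P(barley | x) = 0.0157751 / 0.0164285307 ≈ 0.960

0.960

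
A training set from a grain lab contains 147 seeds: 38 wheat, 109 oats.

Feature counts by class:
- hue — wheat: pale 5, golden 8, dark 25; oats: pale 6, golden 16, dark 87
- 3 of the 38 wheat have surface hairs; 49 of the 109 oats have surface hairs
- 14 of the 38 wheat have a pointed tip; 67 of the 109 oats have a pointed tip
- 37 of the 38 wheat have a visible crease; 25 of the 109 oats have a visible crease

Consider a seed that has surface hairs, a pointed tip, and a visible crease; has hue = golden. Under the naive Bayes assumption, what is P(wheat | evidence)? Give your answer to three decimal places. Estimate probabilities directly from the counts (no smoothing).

0.183

wheat: (38/147) × (8/38) × (3/38) × (14/38) × (37/38) ≈ 0.00154125
oats: (109/147) × (16/109) × (49/109) × (67/109) × (25/109) ≈ 0.00689817
P(wheat | x) = 0.00154125 / 0.00843942 ≈ 0.183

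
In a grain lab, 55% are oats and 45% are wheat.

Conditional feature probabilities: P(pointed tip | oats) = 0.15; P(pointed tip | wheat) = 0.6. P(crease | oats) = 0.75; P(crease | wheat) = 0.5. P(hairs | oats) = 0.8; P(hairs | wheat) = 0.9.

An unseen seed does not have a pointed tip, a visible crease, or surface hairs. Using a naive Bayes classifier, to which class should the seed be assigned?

oats

oats: 0.55 × (1−0.15) × (1−0.75) × (1−0.8) = 0.023375
wheat: 0.45 × (1−0.6) × (1−0.5) × (1−0.9) = 0.009
Highest score → oats.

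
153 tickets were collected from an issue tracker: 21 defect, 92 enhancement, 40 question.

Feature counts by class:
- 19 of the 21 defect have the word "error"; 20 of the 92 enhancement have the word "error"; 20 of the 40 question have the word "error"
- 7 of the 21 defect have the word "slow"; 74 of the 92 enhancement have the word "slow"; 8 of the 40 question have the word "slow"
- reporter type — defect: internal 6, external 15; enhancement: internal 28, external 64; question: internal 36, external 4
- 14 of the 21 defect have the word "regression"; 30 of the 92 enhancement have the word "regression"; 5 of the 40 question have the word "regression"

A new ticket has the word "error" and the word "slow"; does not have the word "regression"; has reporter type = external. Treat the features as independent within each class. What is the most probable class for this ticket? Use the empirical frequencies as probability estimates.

enhancement

defect: (21/153) × (19/21) × (7/21) × (15/21) × (7/21) ≈ 0.00985579
enhancement: (92/153) × (20/92) × (74/92) × (64/92) × (62/92) ≈ 0.0492922
question: (40/153) × (20/40) × (8/40) × (4/40) × (35/40) ≈ 0.00228758
Highest score → enhancement.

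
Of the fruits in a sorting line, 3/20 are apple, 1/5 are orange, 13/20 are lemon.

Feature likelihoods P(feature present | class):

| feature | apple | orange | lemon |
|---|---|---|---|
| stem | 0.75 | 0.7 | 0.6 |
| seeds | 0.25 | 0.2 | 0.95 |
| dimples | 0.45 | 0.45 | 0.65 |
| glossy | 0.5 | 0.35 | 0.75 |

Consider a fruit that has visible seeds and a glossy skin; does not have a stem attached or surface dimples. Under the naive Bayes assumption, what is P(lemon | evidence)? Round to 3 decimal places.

0.930

apple: 0.15 × (1−0.75) × 0.25 × (1−0.45) × 0.5 = 0.002578125
orange: 0.2 × (1−0.7) × 0.2 × (1−0.45) × 0.35 = 0.00231
lemon: 0.65 × (1−0.6) × 0.95 × (1−0.65) × 0.75 = 0.0648375
P(lemon | x) = 0.0648375 / 0.069725625 ≈ 0.930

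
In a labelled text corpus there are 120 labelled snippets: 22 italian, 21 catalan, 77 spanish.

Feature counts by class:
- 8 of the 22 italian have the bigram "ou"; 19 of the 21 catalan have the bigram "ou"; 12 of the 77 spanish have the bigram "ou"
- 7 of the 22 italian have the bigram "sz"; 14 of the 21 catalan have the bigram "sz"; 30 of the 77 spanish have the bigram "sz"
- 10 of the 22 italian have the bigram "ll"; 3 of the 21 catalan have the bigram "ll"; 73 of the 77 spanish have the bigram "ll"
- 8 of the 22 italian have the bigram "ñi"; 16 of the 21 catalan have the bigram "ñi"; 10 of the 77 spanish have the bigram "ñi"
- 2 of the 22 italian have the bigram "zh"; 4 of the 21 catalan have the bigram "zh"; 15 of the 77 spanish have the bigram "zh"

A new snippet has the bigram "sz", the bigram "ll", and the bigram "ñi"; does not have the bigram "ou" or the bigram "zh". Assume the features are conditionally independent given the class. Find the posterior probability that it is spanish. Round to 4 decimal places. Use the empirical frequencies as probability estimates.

0.7614

italian: (22/120) × (14/22) × (7/22) × (10/22) × (8/22) × (20/22) ≈ 0.00557794
catalan: (21/120) × (2/21) × (14/21) × (3/21) × (16/21) × (17/21) ≈ 0.000979016
spanish: (77/120) × (65/77) × (30/77) × (73/77) × (10/77) × (62/77) ≈ 0.0209221
P(spanish | x) = 0.0209221 / 0.027479056 ≈ 0.7614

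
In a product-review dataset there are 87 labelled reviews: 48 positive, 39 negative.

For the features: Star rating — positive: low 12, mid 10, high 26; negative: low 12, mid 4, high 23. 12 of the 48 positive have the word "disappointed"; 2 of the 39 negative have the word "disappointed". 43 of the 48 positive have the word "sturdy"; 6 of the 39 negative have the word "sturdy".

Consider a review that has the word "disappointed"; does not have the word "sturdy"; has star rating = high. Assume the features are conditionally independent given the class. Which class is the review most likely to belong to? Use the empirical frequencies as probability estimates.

negative

positive: (48/87) × (26/48) × (12/48) × (5/48) ≈ 0.00778257
negative: (39/87) × (23/39) × (2/39) × (33/39) ≈ 0.0114716
Highest score → negative.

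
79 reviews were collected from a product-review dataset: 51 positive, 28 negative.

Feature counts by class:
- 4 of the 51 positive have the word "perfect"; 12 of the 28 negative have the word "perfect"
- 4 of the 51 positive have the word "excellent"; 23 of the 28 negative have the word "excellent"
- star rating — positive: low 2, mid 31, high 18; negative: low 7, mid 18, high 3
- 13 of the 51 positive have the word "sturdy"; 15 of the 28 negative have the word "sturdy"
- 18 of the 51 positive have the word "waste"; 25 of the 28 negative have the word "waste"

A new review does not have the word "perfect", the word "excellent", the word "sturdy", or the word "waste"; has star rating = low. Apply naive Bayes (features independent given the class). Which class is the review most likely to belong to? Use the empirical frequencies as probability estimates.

positive: (51/79) × (47/51) × (47/51) × (2/51) × (38/51) × (33/51) ≈ 0.0103661
negative: (28/79) × (16/28) × (5/28) × (7/28) × (13/28) × (3/28) ≈ 0.000449773
Highest score → positive.

positive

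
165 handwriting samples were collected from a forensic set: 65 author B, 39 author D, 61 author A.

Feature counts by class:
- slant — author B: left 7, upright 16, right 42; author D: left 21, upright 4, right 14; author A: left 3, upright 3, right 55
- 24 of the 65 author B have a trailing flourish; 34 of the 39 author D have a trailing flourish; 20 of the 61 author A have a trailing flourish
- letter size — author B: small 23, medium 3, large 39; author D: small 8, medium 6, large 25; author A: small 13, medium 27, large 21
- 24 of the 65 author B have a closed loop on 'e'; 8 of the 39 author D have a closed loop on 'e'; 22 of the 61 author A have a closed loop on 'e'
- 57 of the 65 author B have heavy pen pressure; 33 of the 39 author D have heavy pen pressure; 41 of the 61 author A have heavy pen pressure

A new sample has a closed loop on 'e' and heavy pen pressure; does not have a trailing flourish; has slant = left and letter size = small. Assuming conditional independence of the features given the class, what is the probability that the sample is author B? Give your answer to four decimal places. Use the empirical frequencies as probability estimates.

0.7166

author B: (65/165) × (7/65) × (41/65) × (23/65) × (24/65) × (57/65) ≈ 0.0030659
author D: (39/165) × (21/39) × (5/39) × (8/39) × (8/39) × (33/39) ≈ 0.000580953
author A: (61/165) × (3/61) × (41/61) × (13/61) × (22/61) × (41/61) ≈ 0.000631323
P(author B | x) = 0.0030659 / 0.004278176 ≈ 0.7166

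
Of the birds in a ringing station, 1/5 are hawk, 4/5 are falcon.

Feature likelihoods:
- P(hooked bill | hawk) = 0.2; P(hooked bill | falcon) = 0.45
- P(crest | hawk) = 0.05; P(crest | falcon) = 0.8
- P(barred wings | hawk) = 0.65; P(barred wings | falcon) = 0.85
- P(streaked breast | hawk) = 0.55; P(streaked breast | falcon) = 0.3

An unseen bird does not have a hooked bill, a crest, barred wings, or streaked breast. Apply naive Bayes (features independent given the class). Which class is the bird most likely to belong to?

hawk: 0.2 × (1−0.2) × (1−0.05) × (1−0.65) × (1−0.55) = 0.02394
falcon: 0.8 × (1−0.45) × (1−0.8) × (1−0.85) × (1−0.3) = 0.00924
Highest score → hawk.

hawk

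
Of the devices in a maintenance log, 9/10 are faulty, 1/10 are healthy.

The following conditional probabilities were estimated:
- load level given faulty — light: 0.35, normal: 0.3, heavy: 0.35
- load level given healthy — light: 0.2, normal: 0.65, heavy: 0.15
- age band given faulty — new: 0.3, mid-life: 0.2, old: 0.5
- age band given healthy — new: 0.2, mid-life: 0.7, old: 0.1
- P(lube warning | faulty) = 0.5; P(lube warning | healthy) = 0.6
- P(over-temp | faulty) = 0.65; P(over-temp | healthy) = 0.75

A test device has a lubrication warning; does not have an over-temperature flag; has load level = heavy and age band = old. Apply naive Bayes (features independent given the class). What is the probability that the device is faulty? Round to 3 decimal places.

0.992

faulty: 0.9 × 0.35 × 0.5 × 0.5 × (1−0.65) = 0.0275625
healthy: 0.1 × 0.15 × 0.1 × 0.6 × (1−0.75) = 0.000225
P(faulty | x) = 0.0275625 / 0.0277875 ≈ 0.992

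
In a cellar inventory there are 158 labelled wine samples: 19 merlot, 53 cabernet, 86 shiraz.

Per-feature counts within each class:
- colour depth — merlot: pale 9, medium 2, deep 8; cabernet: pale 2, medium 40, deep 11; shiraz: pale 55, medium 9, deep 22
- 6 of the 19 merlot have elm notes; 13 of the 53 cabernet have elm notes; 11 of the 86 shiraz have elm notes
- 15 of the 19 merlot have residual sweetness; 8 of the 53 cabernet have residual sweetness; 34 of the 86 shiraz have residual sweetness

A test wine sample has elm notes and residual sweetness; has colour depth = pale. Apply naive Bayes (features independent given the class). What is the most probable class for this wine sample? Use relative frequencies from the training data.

shiraz

merlot: (19/158) × (9/19) × (6/19) × (15/19) ≈ 0.0142011
cabernet: (53/158) × (2/53) × (13/53) × (8/53) ≈ 0.000468656
shiraz: (86/158) × (55/86) × (11/86) × (34/86) ≈ 0.0176027
Highest score → shiraz.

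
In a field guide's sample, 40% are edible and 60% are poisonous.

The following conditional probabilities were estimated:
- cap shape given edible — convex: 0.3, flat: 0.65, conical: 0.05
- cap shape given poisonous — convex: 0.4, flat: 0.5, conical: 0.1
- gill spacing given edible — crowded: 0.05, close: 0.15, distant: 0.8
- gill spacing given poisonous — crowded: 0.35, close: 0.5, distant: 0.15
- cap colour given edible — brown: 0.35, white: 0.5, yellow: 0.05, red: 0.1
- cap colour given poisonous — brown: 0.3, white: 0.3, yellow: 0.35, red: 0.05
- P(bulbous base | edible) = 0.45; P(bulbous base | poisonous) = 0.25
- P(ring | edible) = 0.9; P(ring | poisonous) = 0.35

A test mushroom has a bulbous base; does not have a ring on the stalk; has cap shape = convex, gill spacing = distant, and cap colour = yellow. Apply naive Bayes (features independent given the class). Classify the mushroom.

poisonous

edible: 0.4 × 0.3 × 0.8 × 0.05 × 0.45 × (1−0.9) = 0.000216
poisonous: 0.6 × 0.4 × 0.15 × 0.35 × 0.25 × (1−0.35) = 0.0020475
Highest score → poisonous.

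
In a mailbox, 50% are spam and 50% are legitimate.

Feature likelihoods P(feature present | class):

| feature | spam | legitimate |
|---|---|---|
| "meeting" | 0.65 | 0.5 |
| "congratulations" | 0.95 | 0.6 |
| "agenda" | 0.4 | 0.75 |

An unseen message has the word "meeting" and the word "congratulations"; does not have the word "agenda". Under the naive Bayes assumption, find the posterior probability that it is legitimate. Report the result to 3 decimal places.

0.168

spam: 0.5 × 0.65 × 0.95 × (1−0.4) = 0.18525
legitimate: 0.5 × 0.5 × 0.6 × (1−0.75) = 0.0375
P(legitimate | x) = 0.0375 / 0.22275 ≈ 0.168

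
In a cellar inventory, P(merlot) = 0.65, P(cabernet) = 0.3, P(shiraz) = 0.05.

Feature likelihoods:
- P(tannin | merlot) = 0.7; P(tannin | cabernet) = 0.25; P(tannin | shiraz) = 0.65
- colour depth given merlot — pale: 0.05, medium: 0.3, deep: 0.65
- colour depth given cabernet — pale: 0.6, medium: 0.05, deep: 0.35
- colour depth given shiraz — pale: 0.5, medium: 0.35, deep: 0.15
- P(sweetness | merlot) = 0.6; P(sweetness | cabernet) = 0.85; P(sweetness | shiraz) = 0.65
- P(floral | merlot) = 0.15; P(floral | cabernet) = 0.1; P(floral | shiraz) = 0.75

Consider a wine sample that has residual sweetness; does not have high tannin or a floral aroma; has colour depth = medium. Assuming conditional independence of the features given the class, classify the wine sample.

merlot

merlot: 0.65 × (1−0.7) × 0.3 × 0.6 × (1−0.15) = 0.029835
cabernet: 0.3 × (1−0.25) × 0.05 × 0.85 × (1−0.1) = 0.00860625
shiraz: 0.05 × (1−0.65) × 0.35 × 0.65 × (1−0.75) = 0.0009953125
Highest score → merlot.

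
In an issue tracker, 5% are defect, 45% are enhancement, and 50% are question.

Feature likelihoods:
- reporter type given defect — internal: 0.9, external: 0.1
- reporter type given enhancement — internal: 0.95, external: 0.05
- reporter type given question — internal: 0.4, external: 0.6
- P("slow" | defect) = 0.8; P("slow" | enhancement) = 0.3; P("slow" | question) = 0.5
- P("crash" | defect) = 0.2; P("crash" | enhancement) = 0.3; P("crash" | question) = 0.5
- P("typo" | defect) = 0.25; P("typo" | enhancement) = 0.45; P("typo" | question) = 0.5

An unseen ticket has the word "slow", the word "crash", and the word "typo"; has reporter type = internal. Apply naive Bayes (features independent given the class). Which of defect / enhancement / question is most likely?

defect: 0.05 × 0.9 × 0.8 × 0.2 × 0.25 = 0.0018
enhancement: 0.45 × 0.95 × 0.3 × 0.3 × 0.45 = 0.01731375
question: 0.5 × 0.4 × 0.5 × 0.5 × 0.5 = 0.025
Highest score → question.

question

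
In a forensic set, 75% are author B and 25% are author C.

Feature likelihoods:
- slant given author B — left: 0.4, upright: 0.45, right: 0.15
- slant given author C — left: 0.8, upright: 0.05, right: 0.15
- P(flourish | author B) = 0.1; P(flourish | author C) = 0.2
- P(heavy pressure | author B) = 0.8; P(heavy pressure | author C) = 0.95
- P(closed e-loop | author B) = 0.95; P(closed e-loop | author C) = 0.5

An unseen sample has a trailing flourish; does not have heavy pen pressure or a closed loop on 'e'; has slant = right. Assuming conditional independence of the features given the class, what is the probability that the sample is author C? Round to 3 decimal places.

0.625

author B: 0.75 × 0.15 × 0.1 × (1−0.8) × (1−0.95) = 0.0001125
author C: 0.25 × 0.15 × 0.2 × (1−0.95) × (1−0.5) = 0.0001875
P(author C | x) = 0.0001875 / 0.0003 ≈ 0.625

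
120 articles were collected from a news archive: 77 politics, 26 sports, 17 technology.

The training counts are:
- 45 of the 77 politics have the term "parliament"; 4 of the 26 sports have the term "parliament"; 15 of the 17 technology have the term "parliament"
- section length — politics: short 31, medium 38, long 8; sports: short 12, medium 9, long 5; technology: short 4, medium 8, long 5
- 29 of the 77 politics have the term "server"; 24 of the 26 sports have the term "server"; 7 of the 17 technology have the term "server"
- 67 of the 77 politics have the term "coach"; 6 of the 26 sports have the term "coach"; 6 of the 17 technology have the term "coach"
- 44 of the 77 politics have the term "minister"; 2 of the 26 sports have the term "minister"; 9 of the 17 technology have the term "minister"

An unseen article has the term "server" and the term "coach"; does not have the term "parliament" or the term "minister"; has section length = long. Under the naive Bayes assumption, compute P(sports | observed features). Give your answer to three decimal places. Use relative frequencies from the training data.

politics: (77/120) × (32/77) × (8/77) × (29/77) × (67/77) × (33/77) ≈ 0.00389119
sports: (26/120) × (22/26) × (5/26) × (24/26) × (6/26) × (24/26) ≈ 0.00693253
technology: (17/120) × (2/17) × (5/17) × (7/17) × (6/17) × (8/17) ≈ 0.000335245
P(sports | x) = 0.00693253 / 0.011158965 ≈ 0.621

0.621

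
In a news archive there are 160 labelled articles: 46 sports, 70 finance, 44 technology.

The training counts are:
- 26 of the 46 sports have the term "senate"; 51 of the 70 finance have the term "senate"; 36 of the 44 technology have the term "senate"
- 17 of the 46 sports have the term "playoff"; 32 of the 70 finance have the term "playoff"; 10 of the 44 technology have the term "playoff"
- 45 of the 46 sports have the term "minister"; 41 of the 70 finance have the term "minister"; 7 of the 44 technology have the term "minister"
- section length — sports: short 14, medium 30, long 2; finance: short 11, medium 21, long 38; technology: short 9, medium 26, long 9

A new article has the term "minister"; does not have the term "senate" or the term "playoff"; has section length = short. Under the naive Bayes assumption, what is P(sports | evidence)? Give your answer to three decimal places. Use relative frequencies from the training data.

sports: (46/160) × (20/46) × (29/46) × (45/46) × (14/46) ≈ 0.0234625
finance: (70/160) × (19/70) × (38/70) × (41/70) × (11/70) ≈ 0.00593335
technology: (44/160) × (8/44) × (34/44) × (7/44) × (9/44) ≈ 0.00125728
P(sports | x) = 0.0234625 / 0.03065313 ≈ 0.765

0.765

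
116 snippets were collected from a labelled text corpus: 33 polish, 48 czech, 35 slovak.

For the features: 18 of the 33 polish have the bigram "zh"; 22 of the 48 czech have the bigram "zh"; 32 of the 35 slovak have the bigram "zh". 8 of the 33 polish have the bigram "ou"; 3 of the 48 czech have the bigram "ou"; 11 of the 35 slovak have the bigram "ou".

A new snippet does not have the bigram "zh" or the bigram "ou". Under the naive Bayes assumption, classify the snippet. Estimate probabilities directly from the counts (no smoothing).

polish: (33/116) × (15/33) × (25/33) ≈ 0.0979624
czech: (48/116) × (26/48) × (45/48) ≈ 0.210129
slovak: (35/116) × (3/35) × (24/35) ≈ 0.017734
Highest score → czech.

czech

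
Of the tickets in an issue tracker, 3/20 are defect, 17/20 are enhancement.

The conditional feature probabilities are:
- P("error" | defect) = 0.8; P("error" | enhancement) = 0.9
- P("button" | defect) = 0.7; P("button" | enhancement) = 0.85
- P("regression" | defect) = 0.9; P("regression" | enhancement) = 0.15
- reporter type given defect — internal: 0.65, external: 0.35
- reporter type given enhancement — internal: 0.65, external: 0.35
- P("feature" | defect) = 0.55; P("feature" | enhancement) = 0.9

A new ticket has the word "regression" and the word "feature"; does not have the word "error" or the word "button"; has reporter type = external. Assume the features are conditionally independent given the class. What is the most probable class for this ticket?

defect

defect: 0.15 × (1−0.8) × (1−0.7) × 0.9 × 0.35 × 0.55 = 0.00155925
enhancement: 0.85 × (1−0.9) × (1−0.85) × 0.15 × 0.35 × 0.9 = 0.0006024375
Highest score → defect.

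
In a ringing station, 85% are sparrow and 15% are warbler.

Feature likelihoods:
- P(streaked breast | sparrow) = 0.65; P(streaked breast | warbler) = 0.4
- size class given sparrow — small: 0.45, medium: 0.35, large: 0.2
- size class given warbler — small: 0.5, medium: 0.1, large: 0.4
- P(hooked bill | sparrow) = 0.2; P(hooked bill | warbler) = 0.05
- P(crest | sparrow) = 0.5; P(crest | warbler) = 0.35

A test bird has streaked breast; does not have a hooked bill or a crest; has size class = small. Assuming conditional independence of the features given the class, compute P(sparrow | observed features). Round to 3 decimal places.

0.843

sparrow: 0.85 × 0.65 × 0.45 × (1−0.2) × (1−0.5) = 0.09945
warbler: 0.15 × 0.4 × 0.5 × (1−0.05) × (1−0.35) = 0.018525
P(sparrow | x) = 0.09945 / 0.117975 ≈ 0.843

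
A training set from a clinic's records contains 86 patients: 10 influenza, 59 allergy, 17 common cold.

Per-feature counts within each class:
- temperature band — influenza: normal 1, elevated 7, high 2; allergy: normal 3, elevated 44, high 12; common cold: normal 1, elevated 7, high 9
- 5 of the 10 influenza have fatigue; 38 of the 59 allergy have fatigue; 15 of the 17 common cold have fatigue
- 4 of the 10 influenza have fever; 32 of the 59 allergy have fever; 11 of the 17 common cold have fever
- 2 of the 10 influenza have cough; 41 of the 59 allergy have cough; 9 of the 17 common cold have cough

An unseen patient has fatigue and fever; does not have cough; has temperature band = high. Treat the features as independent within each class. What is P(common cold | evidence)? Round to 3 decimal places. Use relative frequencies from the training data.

0.602

influenza: (10/86) × (2/10) × (5/10) × (4/10) × (8/10) ≈ 0.00372093
allergy: (59/86) × (12/59) × (38/59) × (32/59) × (18/59) ≈ 0.0148707
common cold: (17/86) × (9/17) × (15/17) × (11/17) × (8/17) ≈ 0.0281171
P(common cold | x) = 0.0281171 / 0.04670873 ≈ 0.602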